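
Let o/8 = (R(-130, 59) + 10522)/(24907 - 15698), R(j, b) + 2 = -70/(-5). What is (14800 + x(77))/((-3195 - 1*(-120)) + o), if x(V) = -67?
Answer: -135676197/28233403 ≈ -4.8055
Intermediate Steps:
R(j, b) = 12 (R(j, b) = -2 - 70/(-5) = -2 - 70*(-⅕) = -2 + 14 = 12)
o = 84272/9209 (o = 8*((12 + 10522)/(24907 - 15698)) = 8*(10534/9209) = 84272/9209 ≈ 9.1510)
(14800 + x(77))/((-3195 - 1*(-120)) + o) = (14800 - 67)/((-3195 - 1*(-120)) + 84272/9209) = 14733/((-3195 + 120) + 84272/9209) = 14733/(-3075 + 84272/9209) = 14733/(-28233403/9209) = 14733*(-9209/28233403) = -135676197/28233403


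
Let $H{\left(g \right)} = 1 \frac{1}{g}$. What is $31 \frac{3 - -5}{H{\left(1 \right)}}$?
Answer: $248$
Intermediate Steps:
$H{\left(g \right)} = \frac{1}{g}$
$31 \frac{3 - -5}{H{\left(1 \right)}} = 31 \frac{3 - -5}{1^{-1}} = 31 \frac{3 + 5}{1} = 31 \cdot 8 \cdot 1 = 31 \cdot 8 = 248$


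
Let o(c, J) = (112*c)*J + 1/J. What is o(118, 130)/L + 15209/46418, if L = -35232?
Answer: -5148909630089/106300933440 ≈ -48.437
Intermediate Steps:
o(c, J) = 1/J + 112*J*c (o(c, J) = 112*J*c + 1/J = 1/J + 112*J*c)
o(118, 130)/L + 15209/46418 = (1/130 + 112*130*118)/(-35232) + 15209/46418 = (1/130 + 1718080)*(-1/35232) + 15209*(1/46418) = (223350401/130)*(-1/35232) + 15209/46418 = -223350401/4580160 + 15209/46418 = -5148909630089/106300933440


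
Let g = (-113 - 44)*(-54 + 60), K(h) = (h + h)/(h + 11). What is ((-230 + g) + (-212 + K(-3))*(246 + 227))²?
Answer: 165820798521/16 ≈ 1.0364e+10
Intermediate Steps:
K(h) = 2*h/(11 + h) (K(h) = (2*h)/(11 + h) = 2*h/(11 + h))
g = -942 (g = -157*6 = -942)
((-230 + g) + (-212 + K(-3))*(246 + 227))² = ((-230 - 942) + (-212 + 2*(-3)/(11 - 3))*(246 + 227))² = (-1172 + (-212 + 2*(-3)/8)*473)² = (-1172 + (-212 + 2*(-3)*(⅛))*473)² = (-1172 + (-212 - ¾)*473)² = (-1172 - 851/4*473)² = (-1172 - 402523/4)² = (-407211/4)² = 165820798521/16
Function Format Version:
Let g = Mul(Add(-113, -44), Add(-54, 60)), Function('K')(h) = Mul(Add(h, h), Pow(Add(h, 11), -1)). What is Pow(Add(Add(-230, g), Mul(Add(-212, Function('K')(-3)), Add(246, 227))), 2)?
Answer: Rational(165820798521, 16) ≈ 1.0364e+10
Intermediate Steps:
Function('K')(h) = Mul(2, h, Pow(Add(11, h), -1)) (Function('K')(h) = Mul(Mul(2, h), Pow(Add(11, h), -1)) = Mul(2, h, Pow(Add(11, h), -1)))
g = -942 (g = Mul(-157, 6) = -942)
Pow(Add(Add(-230, g), Mul(Add(-212, Function('K')(-3)), Add(246, 227))), 2) = Pow(Add(Add(-230, -942), Mul(Add(-212, Mul(2, -3, Pow(Add(11, -3), -1))), Add(246, 227))), 2) = Pow(Add(-1172, Mul(Add(-212, Mul(2, -3, Pow(8, -1))), 473)), 2) = Pow(Add(-1172, Mul(Add(-212, Mul(2, -3, Rational(1, 8))), 473)), 2) = Pow(Add(-1172, Mul(Add(-212, Rational(-3, 4)), 473)), 2) = Pow(Add(-1172, Mul(Rational(-851, 4), 473)), 2) = Pow(Add(-1172, Rational(-402523, 4)), 2) = Pow(Rational(-407211, 4), 2) = Rational(165820798521, 16)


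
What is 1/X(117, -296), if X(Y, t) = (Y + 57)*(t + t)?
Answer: -1/103008 ≈ -9.7080e-6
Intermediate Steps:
X(Y, t) = 2*t*(57 + Y) (X(Y, t) = (57 + Y)*(2*t) = 2*t*(57 + Y))
1/X(117, -296) = 1/(2*(-296)*(57 + 117)) = 1/(2*(-296)*174) = 1/(-103008) = -1/103008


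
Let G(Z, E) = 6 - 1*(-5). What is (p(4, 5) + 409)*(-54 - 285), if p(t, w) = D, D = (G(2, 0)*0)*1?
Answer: -138651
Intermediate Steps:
G(Z, E) = 11 (G(Z, E) = 6 + 5 = 11)
D = 0 (D = (11*0)*1 = 0*1 = 0)
p(t, w) = 0
(p(4, 5) + 409)*(-54 - 285) = (0 + 409)*(-54 - 285) = 409*(-339) = -138651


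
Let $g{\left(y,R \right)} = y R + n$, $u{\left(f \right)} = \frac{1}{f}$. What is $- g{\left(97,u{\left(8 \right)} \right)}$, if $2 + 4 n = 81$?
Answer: $- \frac{255}{8} \approx -31.875$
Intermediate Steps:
$n = \frac{79}{4}$ ($n = - \frac{1}{2} + \frac{1}{4} \cdot 81 = - \frac{1}{2} + \frac{81}{4} = \frac{79}{4} \approx 19.75$)
$g{\left(y,R \right)} = \frac{79}{4} + R y$ ($g{\left(y,R \right)} = y R + \frac{79}{4} = R y + \frac{79}{4} = \frac{79}{4} + R y$)
$- g{\left(97,u{\left(8 \right)} \right)} = - (\frac{79}{4} + \frac{1}{8} \cdot 97) = - (\frac{79}{4} + \frac{97}{8}) = \left(-1\right) \frac{255}{8} = - \frac{255}{8}$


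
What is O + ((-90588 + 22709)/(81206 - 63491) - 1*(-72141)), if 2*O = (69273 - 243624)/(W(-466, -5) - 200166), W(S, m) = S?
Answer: 512782341187069/7108391760 ≈ 72138.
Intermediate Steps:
O = 174351/401264 (O = ((69273 - 243624)/(-466 - 200166))/2 = (-174351/(-200632))/2 = (-174351*(-1/200632))/2 = (½)*(174351/200632) = 174351/401264 ≈ 0.43450)
O + ((-90588 + 22709)/(81206 - 63491) - 1*(-72141)) = 174351/401264 + ((-90588 + 22709)/(81206 - 63491) - 1*(-72141)) = 174351/401264 + (-67879/17715 + 72141) = 174351/401264 + 1277909936/17715 = 512782341187069/7108391760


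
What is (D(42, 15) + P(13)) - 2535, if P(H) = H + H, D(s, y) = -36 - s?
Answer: -2587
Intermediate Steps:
P(H) = 2*H
(D(42, 15) + P(13)) - 2535 = ((-36 - 1*42) + 2*13) - 2535 = ((-36 - 42) + 26) - 2535 = (-78 + 26) - 2535 = -52 - 2535 = -2587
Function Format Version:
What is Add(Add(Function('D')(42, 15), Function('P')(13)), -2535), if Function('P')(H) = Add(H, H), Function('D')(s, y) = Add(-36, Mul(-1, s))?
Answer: -2587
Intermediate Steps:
Function('P')(H) = Mul(2, H)
Add(Add(Function('D')(42, 15), Function('P')(13)), -2535) = Add(Add(Add(-36, Mul(-1, 42)), Mul(2, 13)), -2535) = Add(Add(Add(-36, -42), 26), -2535) = Add(Add(-78, 26), -2535) = Add(-52, -2535) = -2587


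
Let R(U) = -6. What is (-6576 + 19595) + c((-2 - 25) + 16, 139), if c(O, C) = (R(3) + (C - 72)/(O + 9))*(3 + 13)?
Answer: 12387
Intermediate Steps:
c(O, C) = -96 + 16*(-72 + C)/(9 + O) (c(O, C) = (-6 + (C - 72)/(O + 9))*(3 + 13) = (-6 + (-72 + C)/(9 + O))*16 = -96 + 16*(-72 + C)/(9 + O))
(-6576 + 19595) + c((-2 - 25) + 16, 139) = (-6576 + 19595) + 16*(-126 + 139 - 6*((-2 - 25) + 16))/(9 + ((-2 - 25) + 16)) = 13019 + 16*(-126 + 139 - 6*(-27 + 16))/(9 + (-27 + 16)) = 13019 + 16*(-126 + 139 - 6*(-11))/(9 - 11) = 13019 + 16*(-126 + 139 + 66)/(-2) = 13019 + 16*(-½)*79 = 13019 - 632 = 12387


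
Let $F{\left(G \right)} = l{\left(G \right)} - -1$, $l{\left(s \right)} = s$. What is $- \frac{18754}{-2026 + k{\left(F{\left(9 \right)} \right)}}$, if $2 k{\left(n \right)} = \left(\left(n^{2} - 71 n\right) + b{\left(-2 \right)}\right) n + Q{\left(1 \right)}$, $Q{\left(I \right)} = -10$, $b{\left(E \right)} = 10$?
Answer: $\frac{18754}{5031} \approx 3.7277$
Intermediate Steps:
$F{\left(G \right)} = 1 + G$ ($F{\left(G \right)} = G - -1 = G + 1 = 1 + G$)
$k{\left(n \right)} = -5 + \frac{n \left(10 + n^{2} - 71 n\right)}{2}$ ($k{\left(n \right)} = \frac{\left(\left(n^{2} - 71 n\right) + 10\right) n - 10}{2} = \frac{\left(10 + n^{2} - 71 n\right) n - 10}{2} = \frac{n \left(10 + n^{2} - 71 n\right) - 10}{2} = \frac{-10 + n \left(10 + n^{2} - 71 n\right)}{2} = -5 + \frac{n \left(10 + n^{2} - 71 n\right)}{2}$)
$- \frac{18754}{-2026 + k{\left(F{\left(9 \right)} \right)}} = - \frac{18754}{-2026 - \left(5 - 5 \left(1 + 9\right) - \frac{\left(1 + 9\right)^{3}}{2} + \frac{71 \left(1 + 9\right)^{2}}{2}\right)} = - \frac{18754}{-2026 + \left(-5 + \frac{10^{3}}{2} + 5 \cdot 10 - \frac{71 \cdot 10^{2}}{2}\right)} = - \frac{18754}{-2026 + \left(-5 + \frac{1}{2} \cdot 1000 + 50 - 3550\right)} = - \frac{18754}{-2026 + \left(-5 + 500 + 50 - 3550\right)} = - \frac{18754}{-2026 - 3005} = - \frac{18754}{-5031} = \left(-18754\right) \left(- \frac{1}{5031}\right) = \frac{18754}{5031}$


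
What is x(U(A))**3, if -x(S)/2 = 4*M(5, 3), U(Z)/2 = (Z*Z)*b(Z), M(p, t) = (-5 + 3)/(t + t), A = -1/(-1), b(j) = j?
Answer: 512/27 ≈ 18.963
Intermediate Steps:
A = 1 (A = -1*(-1) = 1)
M(p, t) = -1/t (M(p, t) = -2*1/(2*t) = -1/t)
U(Z) = 2*Z**3 (U(Z) = 2*((Z*Z)*Z) = 2*(Z**2*Z) = 2*Z**3)
x(S) = 8/3 (x(S) = -8*(-1/3) = -8*(-1*1/3) = -8*(-1)/3 = -2*(-4/3) = 8/3)
x(U(A))**3 = (8/3)**3 = 512/27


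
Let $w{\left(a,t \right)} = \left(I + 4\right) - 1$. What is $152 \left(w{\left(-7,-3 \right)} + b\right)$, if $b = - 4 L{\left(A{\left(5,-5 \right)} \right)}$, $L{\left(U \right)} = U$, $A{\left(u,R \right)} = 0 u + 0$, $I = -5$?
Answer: $-304$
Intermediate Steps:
$A{\left(u,R \right)} = 0$ ($A{\left(u,R \right)} = 0 + 0 = 0$)
$w{\left(a,t \right)} = -2$ ($w{\left(a,t \right)} = \left(-5 + 4\right) - 1 = -1 - 1 = -2$)
$b = 0$ ($b = \left(-4\right) 0 = 0$)
$152 \left(w{\left(-7,-3 \right)} + b\right) = 152 \left(-2 + 0\right) = 152 \left(-2\right) = -304$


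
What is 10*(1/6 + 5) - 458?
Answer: -1219/3 ≈ -406.33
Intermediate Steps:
10*(1/6 + 5) - 458 = 10*(⅙ + 5) - 458 = 10*(31/6) - 458 = 155/3 - 458 = -1219/3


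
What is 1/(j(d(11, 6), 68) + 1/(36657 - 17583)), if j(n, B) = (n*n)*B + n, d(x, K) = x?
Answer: 19074/157150687 ≈ 0.00012137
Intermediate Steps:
j(n, B) = n + B*n**2 (j(n, B) = n**2*B + n = B*n**2 + n = n + B*n**2)
1/(j(d(11, 6), 68) + 1/(36657 - 17583)) = 1/(11*(1 + 68*11) + 1/(36657 - 17583)) = 1/(11*(1 + 748) + 1/19074) = 1/(11*749 + 1/19074) = 1/(8239 + 1/19074) = 1/(157150687/19074) = 19074/157150687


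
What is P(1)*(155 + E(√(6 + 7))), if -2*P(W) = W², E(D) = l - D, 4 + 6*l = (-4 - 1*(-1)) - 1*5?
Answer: -153/2 + √13/2 ≈ -74.697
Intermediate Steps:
l = -2 (l = -⅔ + ((-4 - 1*(-1)) - 1*5)/6 = -⅔ + ((-4 + 1) - 5)/6 = -⅔ + (-3 - 5)/6 = -⅔ + (⅙)*(-8) = -⅔ - 4/3 = -2)
E(D) = -2 - D
P(W) = -W²/2
P(1)*(155 + E(√(6 + 7))) = (-½*1²)*(155 + (-2 - √(6 + 7))) = (-½*1)*(155 + (-2 - √13)) = -(153 - √13)/2 = -153/2 + √13/2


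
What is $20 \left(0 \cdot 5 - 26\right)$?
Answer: $-520$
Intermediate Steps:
$20 \left(0 \cdot 5 - 26\right) = 20 \left(0 - 26\right) = 20 \left(-26\right) = -520$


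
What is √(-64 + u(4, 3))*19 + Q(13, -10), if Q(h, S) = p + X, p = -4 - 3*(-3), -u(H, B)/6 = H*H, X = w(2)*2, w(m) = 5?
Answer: 15 + 76*I*√10 ≈ 15.0 + 240.33*I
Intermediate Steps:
X = 10 (X = 5*2 = 10)
u(H, B) = -6*H² (u(H, B) = -6*H*H = -6*H²)
p = 5 (p = -4 + 9 = 5)
Q(h, S) = 15 (Q(h, S) = 5 + 10 = 15)
√(-64 + u(4, 3))*19 + Q(13, -10) = √(-64 - 6*4²)*19 + 15 = √(-64 - 6*16)*19 + 15 = √(-64 - 96)*19 + 15 = √(-160)*19 + 15 = (4*I*√10)*19 + 15 = 76*I*√10 + 15 = 15 + 76*I*√10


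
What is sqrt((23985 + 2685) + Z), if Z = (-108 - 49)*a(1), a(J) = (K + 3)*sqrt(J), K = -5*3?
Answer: sqrt(28554) ≈ 168.98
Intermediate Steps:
K = -15
a(J) = -12*sqrt(J) (a(J) = (-15 + 3)*sqrt(J) = -12*sqrt(J))
Z = 1884 (Z = (-108 - 49)*(-12*sqrt(1)) = -(-1884) = -157*(-12) = 1884)
sqrt((23985 + 2685) + Z) = sqrt((23985 + 2685) + 1884) = sqrt(26670 + 1884) = sqrt(28554)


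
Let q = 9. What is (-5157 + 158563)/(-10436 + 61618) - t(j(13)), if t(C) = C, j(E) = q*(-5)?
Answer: 1228298/25591 ≈ 47.997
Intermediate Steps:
j(E) = -45 (j(E) = 9*(-5) = -45)
(-5157 + 158563)/(-10436 + 61618) - t(j(13)) = (-5157 + 158563)/(-10436 + 61618) - 1*(-45) = 153406/51182 + 45 = 153406*(1/51182) + 45 = 76703/25591 + 45 = 1228298/25591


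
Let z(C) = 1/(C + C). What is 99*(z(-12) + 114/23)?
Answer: 89529/184 ≈ 486.57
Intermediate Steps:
z(C) = 1/(2*C)
99*(z(-12) + 114/23) = 99*((1/2)/(-12) + 114/23) = 99*((1/2)*(-1/12) + 114*(1/23)) = 99*(-1/24 + 114/23) = 99*(2713/552) = 89529/184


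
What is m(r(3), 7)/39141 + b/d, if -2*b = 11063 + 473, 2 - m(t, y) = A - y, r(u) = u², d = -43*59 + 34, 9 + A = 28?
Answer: 225740258/97969923 ≈ 2.3042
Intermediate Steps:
A = 19 (A = -9 + 28 = 19)
d = -2503 (d = -2537 + 34 = -2503)
m(t, y) = -17 + y (m(t, y) = 2 - (19 - y) = 2 + (-19 + y) = -17 + y)
b = -5768 (b = -(11063 + 473)/2 = -½*11536 = -5768)
m(r(3), 7)/39141 + b/d = (-17 + 7)/39141 - 5768/(-2503) = -10*1/39141 - 5768*(-1/2503) = -10/39141 + 5768/2503 = 225740258/97969923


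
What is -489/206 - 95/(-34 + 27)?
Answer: 16147/1442 ≈ 11.198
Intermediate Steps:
-489/206 - 95/(-34 + 27) = -489*1/206 - 95/(-7) = -489/206 - 95*(-1/7) = -489/206 + 95/7 = 16147/1442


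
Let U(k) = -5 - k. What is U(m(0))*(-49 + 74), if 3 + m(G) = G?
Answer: -50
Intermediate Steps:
m(G) = -3 + G
U(m(0))*(-49 + 74) = (-5 - (-3 + 0))*(-49 + 74) = (-5 - 1*(-3))*25 = (-5 + 3)*25 = -2*25 = -50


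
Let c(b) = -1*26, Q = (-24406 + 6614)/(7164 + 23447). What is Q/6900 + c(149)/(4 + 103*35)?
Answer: -462985394/63523181925 ≈ -0.0072884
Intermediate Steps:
Q = -17792/30611 ≈ -0.58123
c(b) = -26
Q/6900 + c(149)/(4 + 103*35) = -17792/30611/6900 - 26/(4 + 103*35) = -17792/30611*1/6900 - 26/(4 + 3605) = -4448/52803975 - 26/3609 = -462985394/63523181925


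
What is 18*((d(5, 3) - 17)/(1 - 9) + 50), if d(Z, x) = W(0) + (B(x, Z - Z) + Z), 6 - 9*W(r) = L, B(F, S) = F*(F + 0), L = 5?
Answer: 1813/2 ≈ 906.50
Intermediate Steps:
B(F, S) = F² (B(F, S) = F*F = F²)
W(r) = ⅑ (W(r) = ⅔ - ⅑*5 = ⅔ - 5/9 = ⅑)
d(Z, x) = ⅑ + Z + x² (d(Z, x) = ⅑ + (x² + Z) = ⅑ + (Z + x²) = ⅑ + Z + x²)
18*((d(5, 3) - 17)/(1 - 9) + 50) = 18*(((⅑ + 5 + 3²) - 17)/(1 - 9) + 50) = 18*(((⅑ + 5 + 9) - 17)/(-8) + 50) = 18*((127/9 - 17)*(-⅛) + 50) = 18*(-26/9*(-⅛) + 50) = 18*(13/36 + 50) = 18*(1813/36) = 1813/2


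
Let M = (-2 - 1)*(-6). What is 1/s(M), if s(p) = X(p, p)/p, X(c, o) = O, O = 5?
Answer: 18/5 ≈ 3.6000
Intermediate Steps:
M = 18 (M = -3*(-6) = 18)
X(c, o) = 5
s(p) = 5/p
1/s(M) = 1/(5/18) = 18/5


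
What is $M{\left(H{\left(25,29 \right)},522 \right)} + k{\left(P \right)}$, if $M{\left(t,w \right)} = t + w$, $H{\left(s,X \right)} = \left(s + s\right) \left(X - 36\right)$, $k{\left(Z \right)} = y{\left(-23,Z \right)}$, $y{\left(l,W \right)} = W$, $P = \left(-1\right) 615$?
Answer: $-443$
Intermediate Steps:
$P = -615$
$k{\left(Z \right)} = Z$
$H{\left(s,X \right)} = 2 s \left(-36 + X\right)$
$M{\left(H{\left(25,29 \right)},522 \right)} + k{\left(P \right)} = \left(2 \cdot 25 \left(-36 + 29\right) + 522\right) - 615 = \left(2 \cdot 25 \left(-7\right) + 522\right) - 615 = \left(-350 + 522\right) - 615 = 172 - 615 = -443$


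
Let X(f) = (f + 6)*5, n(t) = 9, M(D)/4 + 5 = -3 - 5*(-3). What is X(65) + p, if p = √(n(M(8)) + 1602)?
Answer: 355 + 3*√179 ≈ 395.14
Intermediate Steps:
M(D) = 28 (M(D) = -20 + 4*(-3 - 5*(-3)) = -20 + 4*(-3 + 15) = -20 + 4*12 = -20 + 48 = 28)
X(f) = 30 + 5*f (X(f) = (6 + f)*5 = 30 + 5*f)
p = 3*√179 (p = √(9 + 1602) = √1611 = 3*√179 ≈ 40.137)
X(65) + p = (30 + 5*65) + 3*√179 = (30 + 325) + 3*√179 = 355 + 3*√179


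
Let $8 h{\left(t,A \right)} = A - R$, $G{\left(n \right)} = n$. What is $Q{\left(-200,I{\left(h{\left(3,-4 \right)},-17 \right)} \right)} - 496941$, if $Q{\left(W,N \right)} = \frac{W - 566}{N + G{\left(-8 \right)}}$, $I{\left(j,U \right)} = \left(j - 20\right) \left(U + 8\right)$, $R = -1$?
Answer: $- \frac{697214351}{1403} \approx -4.9695 \cdot 10^{5}$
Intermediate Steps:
$h{\left(t,A \right)} = \frac{1}{8} + \frac{A}{8}$ ($h{\left(t,A \right)} = \frac{A - -1}{8} = \frac{A + 1}{8} = \frac{1 + A}{8} = \frac{1}{8} + \frac{A}{8}$)
$I{\left(j,U \right)} = \left(-20 + j\right) \left(8 + U\right)$
$Q{\left(W,N \right)} = \frac{-566 + W}{-8 + N}$ ($Q{\left(W,N \right)} = \frac{W - 566}{N - 8} = \frac{-566 + W}{-8 + N}$)
$Q{\left(-200,I{\left(h{\left(3,-4 \right)},-17 \right)} \right)} - 496941 = \frac{-566 - 200}{-8 - \left(-180 + 9 \left(\frac{1}{8} + \frac{1}{8} \left(-4\right)\right)\right)} - 496941 = \frac{1}{-8 + \left(-160 + 340 + 8 \left(\frac{1}{8} - \frac{1}{2}\right) - 17 \left(\frac{1}{8} - \frac{1}{2}\right)\right)} \left(-766\right) - 496941 = \frac{1}{-8 + \left(-160 + 340 + 8 \left(- \frac{3}{8}\right) - - \frac{51}{8}\right)} \left(-766\right) - 496941 = \frac{1}{-8 + \left(-160 + 340 - 3 + \frac{51}{8}\right)} \left(-766\right) - 496941 = \frac{1}{-8 + \frac{1467}{8}} \left(-766\right) - 496941 = \frac{1}{\frac{1403}{8}} \left(-766\right) - 496941 = \frac{8}{1403} \left(-766\right) - 496941 = - \frac{6128}{1403} - 496941 = - \frac{697214351}{1403}$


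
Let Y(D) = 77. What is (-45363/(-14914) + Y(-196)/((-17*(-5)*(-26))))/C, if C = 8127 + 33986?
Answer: 24775963/347010488305 ≈ 7.1398e-5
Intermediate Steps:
C = 42113
(-45363/(-14914) + Y(-196)/((-17*(-5)*(-26))))/C = (-45363/(-14914) + 77/((-17*(-5)*(-26))))/42113 = (-45363*(-1/14914) + 77/((85*(-26))))*(1/42113) = (45363/14914 + 77/(-2210))*(1/42113) = (45363/14914 + 77*(-1/2210))*(1/42113) = (45363/14914 - 77/2210)*(1/42113) = (24775963/8239985)*(1/42113) = 24775963/347010488305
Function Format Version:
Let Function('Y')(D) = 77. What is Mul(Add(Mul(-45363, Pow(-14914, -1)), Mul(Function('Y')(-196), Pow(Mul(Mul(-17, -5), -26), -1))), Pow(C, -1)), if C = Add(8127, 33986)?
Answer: Rational(24775963, 347010488305) ≈ 7.1398e-5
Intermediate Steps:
C = 42113
Mul(Add(Mul(-45363, Pow(-14914, -1)), Mul(Function('Y')(-196), Pow(Mul(Mul(-17, -5), -26), -1))), Pow(C, -1)) = Mul(Add(Mul(-45363, Pow(-14914, -1)), Mul(77, Pow(Mul(Mul(-17, -5), -26), -1))), Pow(42113, -1)) = Mul(Add(Mul(-45363, Rational(-1, 14914)), Mul(77, Pow(Mul(85, -26), -1))), Rational(1, 42113)) = Mul(Add(Rational(45363, 14914), Mul(77, Pow(-2210, -1))), Rational(1, 42113)) = Mul(Add(Rational(45363, 14914), Mul(77, Rational(-1, 2210))), Rational(1, 42113)) = Mul(Add(Rational(45363, 14914), Rational(-77, 2210)), Rational(1, 42113)) = Mul(Rational(24775963, 8239985), Rational(1, 42113)) = Rational(24775963, 347010488305)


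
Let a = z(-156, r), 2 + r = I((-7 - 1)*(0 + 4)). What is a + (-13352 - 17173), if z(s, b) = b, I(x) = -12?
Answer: -30539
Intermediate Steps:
r = -14 (r = -2 - 12 = -14)
a = -14
a + (-13352 - 17173) = -14 + (-13352 - 17173) = -14 - 30525 = -30539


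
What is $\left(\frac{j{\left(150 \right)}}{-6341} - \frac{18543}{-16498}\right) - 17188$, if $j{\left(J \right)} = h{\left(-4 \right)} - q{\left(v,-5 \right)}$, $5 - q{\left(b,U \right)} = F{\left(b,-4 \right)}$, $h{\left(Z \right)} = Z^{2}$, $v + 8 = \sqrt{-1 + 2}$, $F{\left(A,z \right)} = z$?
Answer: $- \frac{1797984838107}{104613818} \approx -17187.0$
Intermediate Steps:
$v = -7$ ($v = -8 + \sqrt{-1 + 2} = -8 + \sqrt{1} = -8 + 1 = -7$)
$q{\left(b,U \right)} = 9$ ($q{\left(b,U \right)} = 5 - -4 = 5 + 4 = 9$)
$j{\left(J \right)} = 7$ ($j{\left(J \right)} = \left(-4\right)^{2} - 9 = 16 - 9 = 7$)
$\left(\frac{j{\left(150 \right)}}{-6341} - \frac{18543}{-16498}\right) - 17188 = \left(\frac{7}{-6341} - \frac{18543}{-16498}\right) - 17188 = \left(7 \left(- \frac{1}{6341}\right) - - \frac{18543}{16498}\right) - 17188 = \left(- \frac{7}{6341} + \frac{18543}{16498}\right) - 17188 = \frac{117465677}{104613818} - 17188 = - \frac{1797984838107}{104613818}$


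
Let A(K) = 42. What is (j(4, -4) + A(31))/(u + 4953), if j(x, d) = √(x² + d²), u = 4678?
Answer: 42/9631 + 4*√2/9631 ≈ 0.0049483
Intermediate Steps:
j(x, d) = √(d² + x²)
(j(4, -4) + A(31))/(u + 4953) = (√((-4)² + 4²) + 42)/(4678 + 4953) = (√(16 + 16) + 42)/9631 = (√32 + 42)*(1/9631) = (4*√2 + 42)*(1/9631) = (42 + 4*√2)*(1/9631) = 42/9631 + 4*√2/9631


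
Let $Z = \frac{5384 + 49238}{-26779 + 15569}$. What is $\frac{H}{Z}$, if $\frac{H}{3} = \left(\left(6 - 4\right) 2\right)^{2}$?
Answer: $- \frac{269040}{27311} \approx -9.851$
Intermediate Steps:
$H = 48$ ($H = 3 \left(\left(6 - 4\right) 2\right)^{2} = 3 \left(2 \cdot 2\right)^{2} = 3 \cdot 4^{2} = 3 \cdot 16 = 48$)
$Z = - \frac{27311}{5605}$ ($Z = \frac{54622}{-11210} = 54622 \left(- \frac{1}{11210}\right) = - \frac{27311}{5605} \approx -4.8726$)
$\frac{H}{Z} = \frac{48}{- \frac{27311}{5605}} = 48 \left(- \frac{5605}{27311}\right) = - \frac{269040}{27311}$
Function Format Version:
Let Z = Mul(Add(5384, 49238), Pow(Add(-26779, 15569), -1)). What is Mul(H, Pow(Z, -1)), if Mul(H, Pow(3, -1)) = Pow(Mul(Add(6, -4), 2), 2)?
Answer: Rational(-269040, 27311) ≈ -9.8510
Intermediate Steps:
H = 48 (H = Mul(3, Pow(Mul(Add(6, -4), 2), 2)) = Mul(3, Pow(Mul(2, 2), 2)) = Mul(3, Pow(4, 2)) = Mul(3, 16) = 48)
Z = Rational(-27311, 5605) (Z = Mul(54622, Pow(-11210, -1)) = Mul(54622, Rational(-1, 11210)) = Rational(-27311, 5605) ≈ -4.8726)
Mul(H, Pow(Z, -1)) = Mul(48, Pow(Rational(-27311, 5605), -1)) = Mul(48, Rational(-5605, 27311)) = Rational(-269040, 27311)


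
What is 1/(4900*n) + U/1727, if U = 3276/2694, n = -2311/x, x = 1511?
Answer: 5011185247/8780812509700 ≈ 0.00057070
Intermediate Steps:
n = -2311/1511 ≈ -1.5295
U = 546/449 (U = 3276*(1/2694) = 546/449 ≈ 1.2160)
1/(4900*n) + U/1727 = 1/(4900*(-2311/1511)) + (546/449)/1727 = (1/4900)*(-1511/2311) + (546/449)*(1/1727) = -1511/11323900 + 546/775423 = 5011185247/8780812509700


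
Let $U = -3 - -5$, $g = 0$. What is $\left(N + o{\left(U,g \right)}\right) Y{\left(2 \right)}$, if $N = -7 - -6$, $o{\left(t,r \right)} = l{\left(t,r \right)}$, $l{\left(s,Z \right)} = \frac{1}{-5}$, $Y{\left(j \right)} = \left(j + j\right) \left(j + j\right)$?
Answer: $- \frac{96}{5} \approx -19.2$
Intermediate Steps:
$Y{\left(j \right)} = 4 j^{2}$ ($Y{\left(j \right)} = 2 j 2 j = 4 j^{2}$)
$U = 2$ ($U = -3 + 5 = 2$)
$l{\left(s,Z \right)} = - \frac{1}{5}$
$o{\left(t,r \right)} = - \frac{1}{5}$
$N = -1$ ($N = -7 + 6 = -1$)
$\left(N + o{\left(U,g \right)}\right) Y{\left(2 \right)} = \left(-1 - \frac{1}{5}\right) 4 \cdot 2^{2} = - \frac{6 \cdot 4 \cdot 4}{5} = \left(- \frac{6}{5}\right) 16 = - \frac{96}{5}$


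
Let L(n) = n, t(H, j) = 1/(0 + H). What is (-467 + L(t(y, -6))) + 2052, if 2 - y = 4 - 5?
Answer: 4756/3 ≈ 1585.3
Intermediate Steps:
y = 3 (y = 2 - (4 - 5) = 2 - 1*(-1) = 2 + 1 = 3)
t(H, j) = 1/H
(-467 + L(t(y, -6))) + 2052 = (-467 + 1/3) + 2052 = (-467 + ⅓) + 2052 = -1400/3 + 2052 = 4756/3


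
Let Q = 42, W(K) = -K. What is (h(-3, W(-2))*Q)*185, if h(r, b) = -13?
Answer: -101010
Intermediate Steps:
(h(-3, W(-2))*Q)*185 = -13*42*185 = -546*185 = -101010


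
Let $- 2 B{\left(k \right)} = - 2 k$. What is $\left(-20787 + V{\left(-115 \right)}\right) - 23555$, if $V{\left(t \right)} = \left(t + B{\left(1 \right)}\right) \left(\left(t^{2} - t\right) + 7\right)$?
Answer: $-1565900$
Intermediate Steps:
$B{\left(k \right)} = k$ ($B{\left(k \right)} = - \frac{\left(-2\right) k}{2} = k$)
$V{\left(t \right)} = \left(1 + t\right) \left(7 + t^{2} - t\right)$ ($V{\left(t \right)} = \left(t + 1\right) \left(\left(t^{2} - t\right) + 7\right) = \left(1 + t\right) \left(7 + t^{2} - t\right)$)
$\left(-20787 + V{\left(-115 \right)}\right) - 23555 = \left(-20787 + \left(7 + \left(-115\right)^{3} + 6 \left(-115\right)\right)\right) - 23555 = \left(-20787 - 1521558\right) - 23555 = -1542345 - 23555 = -1565900$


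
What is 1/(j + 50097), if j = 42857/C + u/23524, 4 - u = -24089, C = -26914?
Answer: 316562468/15858650094863 ≈ 1.9962e-5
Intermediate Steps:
u = 24093 (u = 4 - 1*(-24089) = 4 + 24089 = 24093)
j = -179864533/316562468 (j = 42857/(-26914) + 24093/23524 = 42857*(-1/26914) + 24093*(1/23524) = -42857/26914 + 24093/23524 = -179864533/316562468 ≈ -0.56818)
1/(j + 50097) = 1/(-179864533/316562468 + 50097) = 1/(15858650094863/316562468) = 316562468/15858650094863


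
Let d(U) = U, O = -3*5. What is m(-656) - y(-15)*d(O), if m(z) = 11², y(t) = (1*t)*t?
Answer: 3496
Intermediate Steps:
O = -15
y(t) = t² (y(t) = t*t = t²)
m(z) = 121
m(-656) - y(-15)*d(O) = 121 - (-15)²*(-15) = 121 - 225*(-15) = 121 - 1*(-3375) = 121 + 3375 = 3496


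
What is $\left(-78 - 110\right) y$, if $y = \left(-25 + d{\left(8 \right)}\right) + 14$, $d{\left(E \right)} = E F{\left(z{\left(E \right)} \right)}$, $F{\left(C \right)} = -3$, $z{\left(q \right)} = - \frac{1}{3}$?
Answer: $6580$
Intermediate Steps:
$z{\left(q \right)} = - \frac{1}{3}$ ($z{\left(q \right)} = \left(-1\right) \frac{1}{3} = - \frac{1}{3}$)
$d{\left(E \right)} = - 3 E$ ($d{\left(E \right)} = E \left(-3\right) = - 3 E$)
$y = -35$ ($y = \left(-25 - 24\right) + 14 = -49 + 14 = -35$)
$\left(-78 - 110\right) y = \left(-78 - 110\right) \left(-35\right) = \left(-188\right) \left(-35\right) = 6580$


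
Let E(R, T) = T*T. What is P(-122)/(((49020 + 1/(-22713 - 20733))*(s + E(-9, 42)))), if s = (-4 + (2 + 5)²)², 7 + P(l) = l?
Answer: -622726/896613348899 ≈ -6.9453e-7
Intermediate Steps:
P(l) = -7 + l
E(R, T) = T²
s = 2025 (s = (-4 + 7²)² = (-4 + 49)² = 45² = 2025)
P(-122)/(((49020 + 1/(-22713 - 20733))*(s + E(-9, 42)))) = (-7 - 122)/(((49020 + 1/(-22713 - 20733))*(2025 + 42²))) = -129*1/((2025 + 1764)*(49020 + 1/(-43446))) = -129*1/(3789*(49020 - 1/43446)) = -129/((2129722919/43446)*3789) = -129/2689840046697/14482 = -129*14482/2689840046697 = -622726/896613348899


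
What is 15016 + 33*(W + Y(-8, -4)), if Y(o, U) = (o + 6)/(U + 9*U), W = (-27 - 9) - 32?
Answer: 255473/20 ≈ 12774.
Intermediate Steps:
W = -68 (W = -36 - 32 = -68)
Y(o, U) = (6 + o)/(10*U) (Y(o, U) = (6 + o)/((10*U)) = (6 + o)*(1/(10*U)) = (6 + o)/(10*U))
15016 + 33*(W + Y(-8, -4)) = 15016 + 33*(-68 + (⅒)*(6 - 8)/(-4)) = 15016 + 33*(-68 + (⅒)*(-¼)*(-2)) = 15016 + 33*(-68 + 1/20) = 15016 + 33*(-1359/20) = 15016 - 44847/20 = 255473/20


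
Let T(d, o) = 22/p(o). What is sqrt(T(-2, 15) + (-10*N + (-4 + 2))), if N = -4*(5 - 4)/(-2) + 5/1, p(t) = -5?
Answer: I*sqrt(1910)/5 ≈ 8.7407*I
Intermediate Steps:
N = 7 (N = -4*1*(-1/2) + 5*1 = -4*(-1/2) + 5 = 2 + 5 = 7)
T(d, o) = -22/5 (T(d, o) = 22/(-5) = 22*(-1/5) = -22/5)
sqrt(T(-2, 15) + (-10*N + (-4 + 2))) = sqrt(-22/5 + (-10*7 + (-4 + 2))) = sqrt(-22/5 + (-70 - 2)) = sqrt(-22/5 - 72) = sqrt(-382/5) = I*sqrt(1910)/5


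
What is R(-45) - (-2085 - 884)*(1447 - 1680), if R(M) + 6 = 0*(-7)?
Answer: -691783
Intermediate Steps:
R(M) = -6 (R(M) = -6 + 0*(-7) = -6 + 0 = -6)
R(-45) - (-2085 - 884)*(1447 - 1680) = -6 - (-2085 - 884)*(1447 - 1680) = -6 - (-2969)*(-233) = -6 - 1*691777 = -6 - 691777 = -691783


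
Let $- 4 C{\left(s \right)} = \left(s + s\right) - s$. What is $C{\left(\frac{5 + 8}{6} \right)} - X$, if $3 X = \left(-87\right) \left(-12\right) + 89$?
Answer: $- \frac{9077}{24} \approx -378.21$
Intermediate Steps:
$X = \frac{1133}{3}$ ($X = \frac{\left(-87\right) \left(-12\right) + 89}{3} = \frac{1044 + 89}{3} = \frac{1}{3} \cdot 1133 = \frac{1133}{3} \approx 377.67$)
$C{\left(s \right)} = - \frac{s}{4}$ ($C{\left(s \right)} = - \frac{\left(s + s\right) - s}{4} = - \frac{2 s - s}{4} = - \frac{s}{4}$)
$C{\left(\frac{5 + 8}{6} \right)} - X = - \frac{\left(5 + 8\right) \frac{1}{6}}{4} - \frac{1133}{3} = - \frac{13 \cdot \frac{1}{6}}{4} - \frac{1133}{3} = \left(- \frac{1}{4}\right) \frac{13}{6} - \frac{1133}{3} = - \frac{13}{24} - \frac{1133}{3} = - \frac{9077}{24}$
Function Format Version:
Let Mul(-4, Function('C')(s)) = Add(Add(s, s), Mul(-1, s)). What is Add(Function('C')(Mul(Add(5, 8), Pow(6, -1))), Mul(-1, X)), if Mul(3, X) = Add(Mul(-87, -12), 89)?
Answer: Rational(-9077, 24) ≈ -378.21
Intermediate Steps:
X = Rational(1133, 3) (X = Mul(Rational(1, 3), Add(Mul(-87, -12), 89)) = Mul(Rational(1, 3), Add(1044, 89)) = Mul(Rational(1, 3), 1133) = Rational(1133, 3) ≈ 377.67)
Function('C')(s) = Mul(Rational(-1, 4), s) (Function('C')(s) = Mul(Rational(-1, 4), Add(Add(s, s), Mul(-1, s))) = Mul(Rational(-1, 4), Add(Mul(2, s), Mul(-1, s))) = Mul(Rational(-1, 4), s))
Add(Function('C')(Mul(Add(5, 8), Pow(6, -1))), Mul(-1, X)) = Add(Mul(Rational(-1, 4), Mul(Add(5, 8), Pow(6, -1))), Mul(-1, Rational(1133, 3))) = Add(Mul(Rational(-1, 4), Mul(13, Rational(1, 6))), Rational(-1133, 3)) = Add(Mul(Rational(-1, 4), Rational(13, 6)), Rational(-1133, 3)) = Add(Rational(-13, 24), Rational(-1133, 3)) = Rational(-9077, 24)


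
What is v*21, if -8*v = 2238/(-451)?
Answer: 23499/1804 ≈ 13.026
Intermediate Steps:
v = 1119/1804 (v = -1119/(4*(-451)) = -1119*(-1)/(4*451) = -1/8*(-2238/451) = 1119/1804 ≈ 0.62029)
v*21 = (1119/1804)*21 = 23499/1804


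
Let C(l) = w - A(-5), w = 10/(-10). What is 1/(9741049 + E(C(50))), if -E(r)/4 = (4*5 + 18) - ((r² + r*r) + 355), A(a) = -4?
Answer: 1/9742389 ≈ 1.0264e-7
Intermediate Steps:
w = -1 (w = 10*(-⅒) = -1)
C(l) = 3 (C(l) = -1 - 1*(-4) = -1 + 4 = 3)
E(r) = 1268 + 8*r² (E(r) = -4*((4*5 + 18) - ((r² + r*r) + 355)) = -4*((20 + 18) - ((r² + r²) + 355)) = -4*(38 - (2*r² + 355)) = -4*(38 - (355 + 2*r²)) = -4*(38 + (-355 - 2*r²)) = -4*(-317 - 2*r²) = 1268 + 8*r²)
1/(9741049 + E(C(50))) = 1/(9741049 + (1268 + 8*3²)) = 1/(9741049 + (1268 + 8*9)) = 1/(9741049 + (1268 + 72)) = 1/(9741049 + 1340) = 1/9742389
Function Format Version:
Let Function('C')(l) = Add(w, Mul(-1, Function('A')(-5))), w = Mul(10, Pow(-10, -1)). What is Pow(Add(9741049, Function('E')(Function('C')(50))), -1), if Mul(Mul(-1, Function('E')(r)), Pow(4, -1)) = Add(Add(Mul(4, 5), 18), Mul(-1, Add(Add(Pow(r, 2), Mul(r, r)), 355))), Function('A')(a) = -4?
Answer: Rational(1, 9742389) ≈ 1.0264e-7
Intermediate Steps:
w = -1 (w = Mul(10, Rational(-1, 10)) = -1)
Function('C')(l) = 3 (Function('C')(l) = Add(-1, Mul(-1, -4)) = Add(-1, 4) = 3)
Function('E')(r) = Add(1268, Mul(8, Pow(r, 2))) (Function('E')(r) = Mul(-4, Add(Add(Mul(4, 5), 18), Mul(-1, Add(Add(Pow(r, 2), Mul(r, r)), 355)))) = Mul(-4, Add(Add(20, 18), Mul(-1, Add(Add(Pow(r, 2), Pow(r, 2)), 355)))) = Mul(-4, Add(38, Mul(-1, Add(Mul(2, Pow(r, 2)), 355)))) = Mul(-4, Add(38, Mul(-1, Add(355, Mul(2, Pow(r, 2)))))) = Mul(-4, Add(38, Add(-355, Mul(-2, Pow(r, 2))))) = Mul(-4, Add(-317, Mul(-2, Pow(r, 2)))) = Add(1268, Mul(8, Pow(r, 2))))
Pow(Add(9741049, Function('E')(Function('C')(50))), -1) = Pow(Add(9741049, Add(1268, Mul(8, Pow(3, 2)))), -1) = Pow(Add(9741049, Add(1268, Mul(8, 9))), -1) = Pow(Add(9741049, Add(1268, 72)), -1) = Pow(Add(9741049, 1340), -1) = Pow(9742389, -1) = Rational(1, 9742389)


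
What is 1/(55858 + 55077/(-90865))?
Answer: 90865/5075482093 ≈ 1.7903e-5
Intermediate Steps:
1/(55858 + 55077/(-90865)) = 1/(55858 + 55077*(-1/90865)) = 1/(55858 - 55077/90865) = 1/(5075482093/90865) = 90865/5075482093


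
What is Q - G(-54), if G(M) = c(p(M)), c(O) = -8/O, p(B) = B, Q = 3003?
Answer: 81077/27 ≈ 3002.9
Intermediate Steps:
G(M) = -8/M
Q - G(-54) = 3003 - (-8)/(-54) = 3003 - (-8)*(-1)/54 = 3003 - 1*4/27 = 3003 - 4/27 = 81077/27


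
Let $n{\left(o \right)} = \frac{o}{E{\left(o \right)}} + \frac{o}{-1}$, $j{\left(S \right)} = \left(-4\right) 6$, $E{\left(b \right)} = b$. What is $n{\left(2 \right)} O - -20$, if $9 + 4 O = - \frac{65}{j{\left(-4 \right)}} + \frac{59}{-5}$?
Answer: $\frac{11771}{480} \approx 24.523$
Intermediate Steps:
$j{\left(S \right)} = -24$
$n{\left(o \right)} = 1 - o$ ($n{\left(o \right)} = \frac{o}{o} + \frac{o}{-1} = 1 + o \left(-1\right) = 1 - o$)
$O = - \frac{2171}{480}$ ($O = - \frac{9}{4} + \frac{- \frac{65}{-24} + \frac{59}{-5}}{4} = - \frac{9}{4} + \frac{\left(-65\right) \left(- \frac{1}{24}\right) + 59 \left(- \frac{1}{5}\right)}{4} = - \frac{9}{4} + \frac{\frac{65}{24} - \frac{59}{5}}{4} = - \frac{9}{4} + \frac{1}{4} \left(- \frac{1091}{120}\right) = - \frac{9}{4} - \frac{1091}{480} = - \frac{2171}{480} \approx -4.5229$)
$n{\left(2 \right)} O - -20 = \left(1 - 2\right) \left(- \frac{2171}{480}\right) - -20 = \left(1 - 2\right) \left(- \frac{2171}{480}\right) + 20 = \left(-1\right) \left(- \frac{2171}{480}\right) + 20 = \frac{2171}{480} + 20 = \frac{11771}{480}$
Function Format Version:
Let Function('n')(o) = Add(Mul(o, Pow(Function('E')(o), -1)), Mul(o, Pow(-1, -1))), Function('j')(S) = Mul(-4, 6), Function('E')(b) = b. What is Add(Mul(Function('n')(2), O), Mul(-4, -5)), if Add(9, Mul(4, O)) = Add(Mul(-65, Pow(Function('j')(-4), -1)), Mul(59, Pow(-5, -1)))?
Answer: Rational(11771, 480) ≈ 24.523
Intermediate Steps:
Function('j')(S) = -24
Function('n')(o) = Add(1, Mul(-1, o)) (Function('n')(o) = Add(Mul(o, Pow(o, -1)), Mul(o, Pow(-1, -1))) = Add(1, Mul(o, -1)) = Add(1, Mul(-1, o)))
O = Rational(-2171, 480) (O = Add(Rational(-9, 4), Mul(Rational(1, 4), Add(Mul(-65, Pow(-24, -1)), Mul(59, Pow(-5, -1))))) = Add(Rational(-9, 4), Mul(Rational(1, 4), Add(Mul(-65, Rational(-1, 24)), Mul(59, Rational(-1, 5))))) = Add(Rational(-9, 4), Mul(Rational(1, 4), Add(Rational(65, 24), Rational(-59, 5)))) = Add(Rational(-9, 4), Mul(Rational(1, 4), Rational(-1091, 120))) = Add(Rational(-9, 4), Rational(-1091, 480)) = Rational(-2171, 480) ≈ -4.5229)
Add(Mul(Function('n')(2), O), Mul(-4, -5)) = Add(Mul(Add(1, Mul(-1, 2)), Rational(-2171, 480)), Mul(-4, -5)) = Add(Mul(Add(1, -2), Rational(-2171, 480)), 20) = Add(Mul(-1, Rational(-2171, 480)), 20) = Add(Rational(2171, 480), 20) = Rational(11771, 480)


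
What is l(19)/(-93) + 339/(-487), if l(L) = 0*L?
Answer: -339/487 ≈ -0.69610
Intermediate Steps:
l(L) = 0
l(19)/(-93) + 339/(-487) = 0/(-93) + 339/(-487) = 0*(-1/93) + 339*(-1/487) = 0 - 339/487 = -339/487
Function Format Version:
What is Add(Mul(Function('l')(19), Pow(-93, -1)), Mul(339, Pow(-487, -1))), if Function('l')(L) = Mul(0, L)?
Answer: Rational(-339, 487) ≈ -0.69610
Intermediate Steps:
Function('l')(L) = 0
Add(Mul(Function('l')(19), Pow(-93, -1)), Mul(339, Pow(-487, -1))) = Add(Mul(0, Pow(-93, -1)), Mul(339, Pow(-487, -1))) = Add(Mul(0, Rational(-1, 93)), Mul(339, Rational(-1, 487))) = Add(0, Rational(-339, 487)) = Rational(-339, 487)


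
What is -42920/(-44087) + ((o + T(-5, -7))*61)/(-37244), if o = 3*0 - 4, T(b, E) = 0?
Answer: 402317427/410494057 ≈ 0.98008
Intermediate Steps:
o = -4 (o = 0 - 4 = -4)
-42920/(-44087) + ((o + T(-5, -7))*61)/(-37244) = -42920/(-44087) + ((-4 + 0)*61)/(-37244) = -42920*(-1/44087) - 4*61*(-1/37244) = 42920/44087 - 244*(-1/37244) = 42920/44087 + 61/9311 = 402317427/410494057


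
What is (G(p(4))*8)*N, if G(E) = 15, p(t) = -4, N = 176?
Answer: 21120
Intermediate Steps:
(G(p(4))*8)*N = (15*8)*176 = 120*176 = 21120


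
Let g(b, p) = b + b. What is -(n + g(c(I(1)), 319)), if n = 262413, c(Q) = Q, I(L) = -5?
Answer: -262403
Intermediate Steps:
g(b, p) = 2*b
-(n + g(c(I(1)), 319)) = -(262413 + 2*(-5)) = -(262413 - 10) = -1*262403 = -262403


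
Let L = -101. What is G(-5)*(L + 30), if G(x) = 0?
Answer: 0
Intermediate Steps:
G(-5)*(L + 30) = 0*(-101 + 30) = 0*(-71) = 0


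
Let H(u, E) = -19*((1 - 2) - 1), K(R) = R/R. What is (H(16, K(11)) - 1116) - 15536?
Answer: -16614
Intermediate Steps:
K(R) = 1
H(u, E) = 38 (H(u, E) = -19*(-1 - 1) = -19*(-2) = 38)
(H(16, K(11)) - 1116) - 15536 = (38 - 1116) - 15536 = -1078 - 15536 = -16614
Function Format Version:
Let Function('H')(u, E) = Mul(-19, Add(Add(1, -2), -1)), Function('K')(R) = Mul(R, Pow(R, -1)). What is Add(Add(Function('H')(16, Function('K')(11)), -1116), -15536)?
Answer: -16614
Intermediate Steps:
Function('K')(R) = 1
Function('H')(u, E) = 38 (Function('H')(u, E) = Mul(-19, Add(-1, -1)) = Mul(-19, -2) = 38)
Add(Add(Function('H')(16, Function('K')(11)), -1116), -15536) = Add(Add(38, -1116), -15536) = Add(-1078, -15536) = -16614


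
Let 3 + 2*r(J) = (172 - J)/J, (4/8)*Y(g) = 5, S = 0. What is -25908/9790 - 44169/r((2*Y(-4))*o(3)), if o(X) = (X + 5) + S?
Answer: 5765021594/190905 ≈ 30198.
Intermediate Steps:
o(X) = 5 + X (o(X) = (X + 5) + 0 = (5 + X) + 0 = 5 + X)
Y(g) = 10 (Y(g) = 2*5 = 10)
r(J) = -3/2 + (172 - J)/(2*J) (r(J) = -3/2 + ((172 - J)/J)/2 = -3/2 + (172 - J)/(2*J))
-25908/9790 - 44169/r((2*Y(-4))*o(3)) = -25908/9790 - 44169/(-2 + 86/(((2*10)*(5 + 3)))) = -25908*1/9790 - 44169/(-2 + 86/((20*8))) = -12954/4895 - 44169/(-2 + 86/160) = -12954/4895 - 44169/(-2 + 86*(1/160)) = -12954/4895 - 44169/(-2 + 43/80) = -12954/4895 - 44169/(-117/80) = -12954/4895 - 44169*(-80/117) = -12954/4895 + 1177840/39 = 5765021594/190905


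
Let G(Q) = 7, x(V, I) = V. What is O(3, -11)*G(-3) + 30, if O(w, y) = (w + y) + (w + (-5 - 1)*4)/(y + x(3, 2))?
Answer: -61/8 ≈ -7.6250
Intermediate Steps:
O(w, y) = w + y + (-24 + w)/(3 + y) (O(w, y) = (w + y) + (w + (-5 - 1)*4)/(y + 3) = (w + y) + (w - 6*4)/(3 + y) = (w + y) + (w - 24)/(3 + y) = (w + y) + (-24 + w)/(3 + y) = w + y + (-24 + w)/(3 + y))
O(3, -11)*G(-3) + 30 = ((-24 + (-11)² + 3*(-11) + 4*3 + 3*(-11))/(3 - 11))*7 + 30 = ((-24 + 121 - 33 + 12 - 33)/(-8))*7 + 30 = -⅛*43*7 + 30 = -43/8*7 + 30 = -301/8 + 30 = -61/8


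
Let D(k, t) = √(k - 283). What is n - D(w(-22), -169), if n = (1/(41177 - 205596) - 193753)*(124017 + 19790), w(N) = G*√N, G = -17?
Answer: -4581212790971956/164419 - √(-283 - 17*I*√22) ≈ -2.7863e+10 + 16.986*I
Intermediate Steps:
w(N) = -17*√N
D(k, t) = √(-283 + k)
n = -4581212790971956/164419 (n = (1/(-164419) - 193753)*143807 = (-1/164419 - 193753)*143807 = -31856674508/164419*143807 = -4581212790971956/164419 ≈ -2.7863e+10)
n - D(w(-22), -169) = -4581212790971956/164419 - √(-283 - 17*I*√22)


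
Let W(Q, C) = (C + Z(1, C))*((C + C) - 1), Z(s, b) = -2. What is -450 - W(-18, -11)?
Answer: -749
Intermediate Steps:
W(Q, C) = (-1 + 2*C)*(-2 + C) (W(Q, C) = (C - 2)*((C + C) - 1) = (-2 + C)*(2*C - 1) = (-2 + C)*(-1 + 2*C) = (-1 + 2*C)*(-2 + C))
-450 - W(-18, -11) = -450 - (2 - 5*(-11) + 2*(-11)**2) = -450 - (2 + 55 + 2*121) = -450 - (2 + 55 + 242) = -450 - 1*299 = -450 - 299 = -749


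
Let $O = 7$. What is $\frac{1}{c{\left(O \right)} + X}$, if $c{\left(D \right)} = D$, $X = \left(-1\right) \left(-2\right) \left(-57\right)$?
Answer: $- \frac{1}{107} \approx -0.0093458$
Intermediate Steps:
$X = -114$ ($X = 2 \left(-57\right) = -114$)
$\frac{1}{c{\left(O \right)} + X} = \frac{1}{7 - 114} = \frac{1}{-107} = - \frac{1}{107}$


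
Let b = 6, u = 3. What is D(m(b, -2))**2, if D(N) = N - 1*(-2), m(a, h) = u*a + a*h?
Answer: 64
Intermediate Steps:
m(a, h) = 3*a + a*h
D(N) = 2 + N (D(N) = N + 2 = 2 + N)
D(m(b, -2))**2 = (2 + 6*(3 - 2))**2 = (2 + 6*1)**2 = (2 + 6)**2 = 8**2 = 64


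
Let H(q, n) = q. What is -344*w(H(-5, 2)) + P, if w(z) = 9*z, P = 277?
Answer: 15757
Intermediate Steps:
-344*w(H(-5, 2)) + P = -3096*(-5) + 277 = -344*(-45) + 277 = 15480 + 277 = 15757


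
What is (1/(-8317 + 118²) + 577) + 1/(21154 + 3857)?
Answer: 142710041/247331 ≈ 577.00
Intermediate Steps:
(1/(-8317 + 118²) + 577) + 1/(21154 + 3857) = (1/(-8317 + 13924) + 577) + 1/25011 = (1/5607 + 577) + 1/25011 = 3235240/5607 + 1/25011 = 142710041/247331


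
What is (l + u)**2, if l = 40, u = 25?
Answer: 4225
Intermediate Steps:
(l + u)**2 = (40 + 25)**2 = 65**2 = 4225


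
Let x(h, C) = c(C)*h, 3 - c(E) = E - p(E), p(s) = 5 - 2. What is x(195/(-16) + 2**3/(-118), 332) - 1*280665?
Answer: -130588133/472 ≈ -2.7667e+5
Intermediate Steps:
p(s) = 3
c(E) = 6 - E (c(E) = 3 - (E - 1*3) = 3 - (E - 3) = 3 - (-3 + E) = 3 + (3 - E) = 6 - E)
x(h, C) = h*(6 - C) (x(h, C) = (6 - C)*h = h*(6 - C))
x(195/(-16) + 2**3/(-118), 332) - 1*280665 = (195/(-16) + 2**3/(-118))*(6 - 1*332) - 1*280665 = (195*(-1/16) + 8*(-1/118))*(6 - 332) - 280665 = (-195/16 - 4/59)*(-326) - 280665 = -11569/944*(-326) - 280665 = 1885747/472 - 280665 = -130588133/472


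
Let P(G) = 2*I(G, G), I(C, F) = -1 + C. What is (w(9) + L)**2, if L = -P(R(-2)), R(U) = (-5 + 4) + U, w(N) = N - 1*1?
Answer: 256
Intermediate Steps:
w(N) = -1 + N (w(N) = N - 1 = -1 + N)
R(U) = -1 + U
P(G) = -2 + 2*G (P(G) = 2*(-1 + G) = -2 + 2*G)
L = 8 (L = -(-2 + 2*(-1 - 2)) = -(-2 + 2*(-3)) = -(-2 - 6) = -1*(-8) = 8)
(w(9) + L)**2 = ((-1 + 9) + 8)**2 = (8 + 8)**2 = 16**2 = 256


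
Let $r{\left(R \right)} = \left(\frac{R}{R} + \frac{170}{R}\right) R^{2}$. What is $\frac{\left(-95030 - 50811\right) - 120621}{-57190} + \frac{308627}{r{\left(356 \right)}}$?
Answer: $\frac{4824784743}{764940760} \approx 6.3074$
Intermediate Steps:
$r{\left(R \right)} = R^{2} \left(1 + \frac{170}{R}\right)$ ($r{\left(R \right)} = \left(1 + \frac{170}{R}\right) R^{2} = R^{2} \left(1 + \frac{170}{R}\right)$)
$\frac{\left(-95030 - 50811\right) - 120621}{-57190} + \frac{308627}{r{\left(356 \right)}} = \frac{\left(-95030 - 50811\right) - 120621}{-57190} + \frac{308627}{356 \left(170 + 356\right)} = \left(-145841 - 120621\right) \left(- \frac{1}{57190}\right) + \frac{308627}{356 \cdot 526} = \left(-266462\right) \left(- \frac{1}{57190}\right) + \frac{308627}{187256} = \frac{19033}{4085} + 308627 \cdot \frac{1}{187256} = \frac{19033}{4085} + \frac{308627}{187256} = \frac{4824784743}{764940760}$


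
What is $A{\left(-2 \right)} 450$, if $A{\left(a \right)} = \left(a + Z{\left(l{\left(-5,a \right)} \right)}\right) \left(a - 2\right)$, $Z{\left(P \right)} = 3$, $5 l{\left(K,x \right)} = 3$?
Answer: $-1800$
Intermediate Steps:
$l{\left(K,x \right)} = \frac{3}{5}$ ($l{\left(K,x \right)} = \frac{1}{5} \cdot 3 = \frac{3}{5}$)
$A{\left(a \right)} = \left(-2 + a\right) \left(3 + a\right)$ ($A{\left(a \right)} = \left(a + 3\right) \left(a - 2\right) = \left(3 + a\right) \left(-2 + a\right) = \left(-2 + a\right) \left(3 + a\right)$)
$A{\left(-2 \right)} 450 = \left(-6 - 2 + \left(-2\right)^{2}\right) 450 = \left(-6 - 2 + 4\right) 450 = \left(-4\right) 450 = -1800$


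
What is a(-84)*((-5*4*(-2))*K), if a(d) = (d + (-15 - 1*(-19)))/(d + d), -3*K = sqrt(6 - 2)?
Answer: -800/63 ≈ -12.698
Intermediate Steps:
K = -2/3 (K = -sqrt(6 - 2)/3 = -sqrt(4)/3 = -1/3*2 = -2/3 ≈ -0.66667)
a(d) = (4 + d)/(2*d) (a(d) = (d + (-15 + 19))/((2*d)) = (d + 4)*(1/(2*d)) = (4 + d)*(1/(2*d)) = (4 + d)/(2*d))
a(-84)*((-5*4*(-2))*K) = ((1/2)*(4 - 84)/(-84))*((-5*4*(-2))*(-2/3)) = ((1/2)*(-1/84)*(-80))*(-20*(-2)*(-2/3)) = 10*(40*(-2/3))/21 = (10/21)*(-80/3) = -800/63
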